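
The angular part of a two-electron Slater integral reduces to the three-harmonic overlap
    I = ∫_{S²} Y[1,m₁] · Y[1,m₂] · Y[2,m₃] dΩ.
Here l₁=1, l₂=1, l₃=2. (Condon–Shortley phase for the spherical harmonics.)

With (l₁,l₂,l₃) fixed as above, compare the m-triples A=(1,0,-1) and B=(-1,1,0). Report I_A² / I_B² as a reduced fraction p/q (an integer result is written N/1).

l's match ⇒ only the (l;m) 3-j factors differ between A and B.
A: triangle coeff Δ(1,1,2) = 1/30; Σ_t [0,0]: t=0:+1/2 = 1/2; (3j)²=1/10 [(1 1 2; 1 0 -1)], sign=-1
B: triangle coeff Δ(1,1,2) = 1/30; Σ_t [0,0]: t=0:+1/4 = 1/4; (3j)²=1/30 [(1 1 2; -1 1 0)], sign=+1
I_A²/I_B² = (1/10)/(1/30) = 3/1

3/1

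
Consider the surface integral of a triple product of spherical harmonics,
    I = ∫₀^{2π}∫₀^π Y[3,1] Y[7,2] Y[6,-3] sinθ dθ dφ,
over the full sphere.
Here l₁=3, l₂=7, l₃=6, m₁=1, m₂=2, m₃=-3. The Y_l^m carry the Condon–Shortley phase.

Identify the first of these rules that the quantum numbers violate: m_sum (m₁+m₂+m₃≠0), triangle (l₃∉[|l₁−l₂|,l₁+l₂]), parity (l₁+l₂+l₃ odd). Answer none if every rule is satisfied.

none

m₁+m₂+m₃ = 1 + 2 − 3 = 0  ✓
triangle: |3−7|=4 ≤ l₃=6 ≤ 3+7=10  ✓
parity: l₁+l₂+l₃ = 16 is even  ✓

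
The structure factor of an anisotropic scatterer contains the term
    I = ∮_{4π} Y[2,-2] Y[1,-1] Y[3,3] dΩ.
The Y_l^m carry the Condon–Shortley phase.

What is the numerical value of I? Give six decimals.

-0.319865

Rules hold: Σm=0, L=6 even, 1≤3≤3.
N = 5·3·7 = 105
Δ = 0!·4!·2!/7! = 1/105
Racah Σ t=0..0: t=0:+1/4 = 1/4
⇒ 3j(2 1 3; 0 0 0)² = 3/35, sgn -1
Racah Σ t=0..0: t=0:+1/48 = 1/48
⇒ 3j(2 1 3; -2 -1 3)² = 1/7, sgn +1
4πI² = N·(3j₀)²·(3jₘ)² = 9/7
I = -1·√(1.28571/4π) = -0.31986543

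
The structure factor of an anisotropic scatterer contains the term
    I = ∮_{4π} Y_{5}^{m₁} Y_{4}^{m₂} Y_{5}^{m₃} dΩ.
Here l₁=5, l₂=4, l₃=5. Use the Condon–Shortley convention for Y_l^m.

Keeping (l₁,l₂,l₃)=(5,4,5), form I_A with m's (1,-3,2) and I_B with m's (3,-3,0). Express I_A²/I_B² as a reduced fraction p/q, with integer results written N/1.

5/36

Shared (l₁,l₂,l₃)=(5,4,5): N and (l;000)² cancel in I_A²/I_B².
A: Δ = 4!·6!·4!/15! = 1/3153150; Racah Σ t=0..1: t=0:+1/6912 t=1:−1/5184 = -1/20736; ⇒ 3j(5 4 5; 1 -3 2)² = 5/2574, sgn +1
B: Δ = 4!·6!·4!/15! = 1/3153150; Racah Σ t=0..1: t=0:+1/6912 t=1:−1/17280 = 1/11520; ⇒ 3j(5 4 5; 3 -3 0)² = 2/143, sgn -1
I_A²/I_B² = (5/2574)/(2/143) = 5/36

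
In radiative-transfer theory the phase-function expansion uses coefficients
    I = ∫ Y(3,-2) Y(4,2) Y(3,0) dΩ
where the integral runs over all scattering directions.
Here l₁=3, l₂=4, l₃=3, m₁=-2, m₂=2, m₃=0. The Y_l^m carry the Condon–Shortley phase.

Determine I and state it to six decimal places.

-0.044418

Checks pass: Σm=0; 10 even; l₃=3∈[1,7].
(2·3+1)(2·4+1)(2·3+1) = 441
Δ: 4! 2! 4! / 11! → 1/34650
sum: t=1:−1/72 t=2:+1/16 t=3:−1/72 = 5/144
3j²(3 4 3; 0 0 0) = Δ·Π!·Σ² = 2/77  (sign -1)
sum: t=3:−1/72 t=4:+1/96 = -1/288
3j²(3 4 3; -2 2 0) = Δ·Π!·Σ² = 1/462  (sign +1)
combine: 4πI² = 441·2/77·1/462 = 3/121
take √, sign -1: I = -0.04441841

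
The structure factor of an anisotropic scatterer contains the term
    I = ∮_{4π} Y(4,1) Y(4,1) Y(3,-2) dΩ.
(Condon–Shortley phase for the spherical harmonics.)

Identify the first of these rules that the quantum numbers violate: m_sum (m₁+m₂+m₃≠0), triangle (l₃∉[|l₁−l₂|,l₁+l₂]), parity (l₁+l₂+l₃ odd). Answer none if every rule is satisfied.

parity

azimuthal sum: 1 + 1 − 2 = 0  ✓
0 ≤ 3 ≤ 8 (triangle on l)  ✓
L = 4 + 4 + 3 = 11 (odd)  ✗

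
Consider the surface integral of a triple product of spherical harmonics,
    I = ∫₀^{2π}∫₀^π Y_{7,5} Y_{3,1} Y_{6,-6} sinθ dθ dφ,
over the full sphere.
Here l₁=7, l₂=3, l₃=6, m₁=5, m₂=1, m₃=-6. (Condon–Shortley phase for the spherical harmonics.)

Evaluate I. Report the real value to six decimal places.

0.138620

Rules hold: Σm=0, L=16 even, 4≤6≤10.
N = 15·7·13 = 1365
Δ = 4!·10!·2!/17! = 1/2042040
Racah Σ t=1..3: t=1:−1/207360 t=2:+1/57600 t=3:−1/207360 = 1/129600
⇒ 3j(7 3 6; 0 0 0)² = 168/12155, sgn +1
Racah Σ t=2..2: t=2:+1/29030400 = 1/29030400
⇒ 3j(7 3 6; 5 1 -6)² = 99/7735, sgn +1
4πI² = N·(3j₀)²·(3jₘ)² = 4536/18785
I = +1·√(0.241469/4π) = 0.13862003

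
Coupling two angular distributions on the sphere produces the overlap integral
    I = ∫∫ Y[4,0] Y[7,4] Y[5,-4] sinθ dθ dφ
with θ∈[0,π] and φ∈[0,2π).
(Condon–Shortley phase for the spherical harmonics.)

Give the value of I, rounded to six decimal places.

m-sum 0 ✓  L=16 even ✓  3≤5≤11 ✓
Π(2lᵢ+1) = 9×15×11 = 1485
triangle coeff Δ(4,7,5) = 1/6126120
Σ_t [2,4]: t=2:+1/69120 t=3:−1/20736 t=4:+1/69120 = -1/51840
(3j)²=280/21879 [(4 7 5; 0 0 0)], sign=+1
Σ_t [3,4]: t=3:−1/1451520 t=4:+1/483840 = 1/725760
(3j)²=24/1547 [(4 7 5; 0 4 -4)], sign=-1
⇒ 4πI² = 14400/48841
I = (-1)√(14400/48841/(4π)) = -0.15317364

-0.153174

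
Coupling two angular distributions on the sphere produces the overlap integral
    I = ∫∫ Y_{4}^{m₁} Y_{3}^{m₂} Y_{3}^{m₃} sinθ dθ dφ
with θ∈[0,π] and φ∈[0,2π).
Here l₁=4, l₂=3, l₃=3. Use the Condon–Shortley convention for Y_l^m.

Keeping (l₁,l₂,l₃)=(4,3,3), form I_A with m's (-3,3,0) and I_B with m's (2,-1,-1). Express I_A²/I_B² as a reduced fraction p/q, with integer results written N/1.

63/40

Shared (l₁,l₂,l₃)=(4,3,3): N and (l;000)² cancel in I_A²/I_B².
A: Δ = 4!·4!·2!/11! = 1/34650; Racah Σ t=4..4: t=4:+1/288 = 1/288; ⇒ 3j(4 3 3; -3 3 0)² = 1/22, sgn -1
B: Δ = 4!·4!·2!/11! = 1/34650; Racah Σ t=0..2: t=0:+1/192 t=1:−1/36 t=2:+1/192 = -5/288; ⇒ 3j(4 3 3; 2 -1 -1)² = 20/693, sgn -1
I_A²/I_B² = (1/22)/(20/693) = 63/40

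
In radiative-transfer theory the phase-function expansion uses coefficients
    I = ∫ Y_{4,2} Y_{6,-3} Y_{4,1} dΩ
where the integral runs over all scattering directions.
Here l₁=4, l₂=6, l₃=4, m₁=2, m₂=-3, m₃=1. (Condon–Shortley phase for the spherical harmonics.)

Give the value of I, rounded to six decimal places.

Rules hold: Σm=0, L=14 even, 2≤4≤10.
N = 9·13·9 = 1053
Δ = 6!·2!·6!/15! = 1/1261260
Racah Σ t=2..4: t=2:+1/4608 t=3:−1/1296 t=4:+1/4608 = -7/20736
⇒ 3j(4 6 4; 0 0 0)² = 20/1287, sgn -1
Racah Σ t=0..2: t=0:+1/51840 t=1:−1/5760 t=2:+1/11520 = -7/103680
⇒ 3j(4 6 4; 2 -3 1)² = 7/858, sgn +1
4πI² = N·(3j₀)²·(3jₘ)² = 210/1573
I = -1·√(0.133503/4π) = -0.10307192

-0.103072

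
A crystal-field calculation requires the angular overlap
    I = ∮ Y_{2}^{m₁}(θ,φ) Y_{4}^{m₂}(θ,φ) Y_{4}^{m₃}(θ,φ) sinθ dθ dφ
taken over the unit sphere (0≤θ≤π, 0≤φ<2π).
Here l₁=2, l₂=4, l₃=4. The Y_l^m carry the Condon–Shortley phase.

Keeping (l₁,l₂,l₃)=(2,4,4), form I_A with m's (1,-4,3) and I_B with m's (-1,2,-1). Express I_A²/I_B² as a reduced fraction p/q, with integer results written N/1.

l's match ⇒ only the (l;m) 3-j factors differ between A and B.
A: triangle coeff Δ(2,4,4) = 1/13860; Σ_t [0,0]: t=0:+1/1440 = 1/1440; (3j)²=7/165 [(2 4 4; 1 -4 3)], sign=-1
B: triangle coeff Δ(2,4,4) = 1/13860; Σ_t [1,2]: t=1:−1/240 t=2:+1/96 = 1/160; (3j)²=27/1540 [(2 4 4; -1 2 -1)], sign=-1
I_A²/I_B² = (7/165)/(27/1540) = 196/81

196/81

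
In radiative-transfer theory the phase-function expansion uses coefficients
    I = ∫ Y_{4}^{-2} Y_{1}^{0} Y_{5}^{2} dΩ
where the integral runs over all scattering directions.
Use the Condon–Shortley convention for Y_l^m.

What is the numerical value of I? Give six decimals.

0.225034

m-sum 0 ✓  L=10 even ✓  3≤5≤5 ✓
Π(2lᵢ+1) = 9×3×11 = 297
triangle coeff Δ(4,1,5) = 1/495
Σ_t [0,0]: t=0:+1/576 = 1/576
(3j)²=5/99 [(4 1 5; 0 0 0)], sign=-1
Σ_t [0,0]: t=0:+1/1440 = 1/1440
(3j)²=7/165 [(4 1 5; -2 0 2)], sign=-1
⇒ 4πI² = 7/11
I = (+1)√(7/11/(4π)) = 0.22503380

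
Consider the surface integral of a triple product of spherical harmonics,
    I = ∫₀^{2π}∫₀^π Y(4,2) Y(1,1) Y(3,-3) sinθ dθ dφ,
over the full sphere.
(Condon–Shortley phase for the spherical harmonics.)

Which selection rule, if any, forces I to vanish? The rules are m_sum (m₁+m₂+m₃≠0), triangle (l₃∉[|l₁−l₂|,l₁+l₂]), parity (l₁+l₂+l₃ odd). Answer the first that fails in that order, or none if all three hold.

none

m₁+m₂+m₃ = 2 + 1 − 3 = 0  ✓
triangle: |4−1|=3 ≤ l₃=3 ≤ 4+1=5  ✓
parity: l₁+l₂+l₃ = 8 is even  ✓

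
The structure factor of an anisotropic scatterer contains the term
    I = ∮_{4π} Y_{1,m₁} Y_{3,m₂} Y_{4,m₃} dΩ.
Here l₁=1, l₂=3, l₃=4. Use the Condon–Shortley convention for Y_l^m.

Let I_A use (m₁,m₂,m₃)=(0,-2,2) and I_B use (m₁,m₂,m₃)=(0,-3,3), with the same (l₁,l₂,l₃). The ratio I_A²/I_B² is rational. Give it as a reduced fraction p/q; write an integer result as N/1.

l's match ⇒ only the (l;m) 3-j factors differ between A and B.
A: triangle coeff Δ(1,3,4) = 1/252; Σ_t [0,0]: t=0:+1/120 = 1/120; (3j)²=1/21 [(1 3 4; 0 -2 2)], sign=+1
B: triangle coeff Δ(1,3,4) = 1/252; Σ_t [0,0]: t=0:+1/720 = 1/720; (3j)²=1/36 [(1 3 4; 0 -3 3)], sign=-1
I_A²/I_B² = (1/21)/(1/36) = 12/7

12/7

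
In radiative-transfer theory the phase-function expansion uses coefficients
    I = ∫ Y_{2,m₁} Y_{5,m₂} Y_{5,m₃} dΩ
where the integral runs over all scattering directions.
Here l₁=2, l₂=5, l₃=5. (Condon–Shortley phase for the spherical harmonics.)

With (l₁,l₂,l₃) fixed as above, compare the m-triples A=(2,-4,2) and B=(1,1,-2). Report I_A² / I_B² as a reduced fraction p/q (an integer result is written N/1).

l's match ⇒ only the (l;m) 3-j factors differ between A and B.
A: triangle coeff Δ(2,5,5) = 1/38610; Σ_t [0,0]: t=0:+1/20160 = 1/20160; (3j)²=12/715 [(2 5 5; 2 -4 2)], sign=-1
B: triangle coeff Δ(2,5,5) = 1/38610; Σ_t [0,1]: t=0:+1/2880 t=1:−1/1440 = -1/2880; (3j)²=7/715 [(2 5 5; 1 1 -2)], sign=+1
I_A²/I_B² = (12/715)/(7/715) = 12/7

12/7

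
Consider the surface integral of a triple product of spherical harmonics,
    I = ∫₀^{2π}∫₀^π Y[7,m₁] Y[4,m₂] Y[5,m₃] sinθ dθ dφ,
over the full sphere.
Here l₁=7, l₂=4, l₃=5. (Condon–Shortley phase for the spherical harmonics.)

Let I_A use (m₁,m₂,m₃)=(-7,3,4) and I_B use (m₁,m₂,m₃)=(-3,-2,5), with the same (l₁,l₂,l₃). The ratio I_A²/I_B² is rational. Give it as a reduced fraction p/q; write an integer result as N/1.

7007/1125

Shared (l₁,l₂,l₃)=(7,4,5): N and (l;000)² cancel in I_A²/I_B².
A: Δ = 6!·8!·2!/17! = 1/6126120; Racah Σ t=6..6: t=6:+1/29030400 = 1/29030400; ⇒ 3j(7 4 5; -7 3 4)² = 21/680, sgn -1
B: Δ = 6!·8!·2!/17! = 1/6126120; Racah Σ t=2..2: t=2:+1/3870720 = 1/3870720; ⇒ 3j(7 4 5; -3 -2 5)² = 675/136136, sgn +1
I_A²/I_B² = (21/680)/(675/136136) = 7007/1125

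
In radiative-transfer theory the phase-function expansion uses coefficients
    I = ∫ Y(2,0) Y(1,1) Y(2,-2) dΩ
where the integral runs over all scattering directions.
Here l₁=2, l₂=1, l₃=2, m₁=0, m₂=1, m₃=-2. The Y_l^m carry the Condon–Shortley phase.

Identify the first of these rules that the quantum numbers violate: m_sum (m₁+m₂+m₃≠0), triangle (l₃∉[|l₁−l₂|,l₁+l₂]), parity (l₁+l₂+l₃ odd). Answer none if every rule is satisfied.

m_sum

Σmᵢ = -1  ✗
l₃∈[|l₁−l₂|,l₁+l₂]=[1,3], have l₃=2
Σlᵢ = 5 ⇒ odd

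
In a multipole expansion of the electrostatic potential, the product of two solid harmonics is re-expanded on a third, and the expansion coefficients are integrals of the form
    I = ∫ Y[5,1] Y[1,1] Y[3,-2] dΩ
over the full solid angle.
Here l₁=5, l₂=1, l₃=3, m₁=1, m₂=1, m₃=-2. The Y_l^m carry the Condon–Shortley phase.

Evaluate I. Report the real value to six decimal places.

0.000000

|5−1|≤3≤5+1 violated ⇒ I = 0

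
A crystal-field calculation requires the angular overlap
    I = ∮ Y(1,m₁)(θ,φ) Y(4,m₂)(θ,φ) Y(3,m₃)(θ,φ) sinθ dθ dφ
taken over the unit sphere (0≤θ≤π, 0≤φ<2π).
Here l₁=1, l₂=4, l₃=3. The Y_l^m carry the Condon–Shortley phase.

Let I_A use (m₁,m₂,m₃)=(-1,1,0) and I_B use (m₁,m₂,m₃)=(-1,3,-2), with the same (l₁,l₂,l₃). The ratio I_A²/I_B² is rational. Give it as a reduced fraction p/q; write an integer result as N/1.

l's match ⇒ only the (l;m) 3-j factors differ between A and B.
A: triangle coeff Δ(1,4,3) = 1/252; Σ_t [2,2]: t=2:+1/72 = 1/72; (3j)²=5/126 [(1 4 3; -1 1 0)], sign=-1
B: triangle coeff Δ(1,4,3) = 1/252; Σ_t [2,2]: t=2:+1/240 = 1/240; (3j)²=1/12 [(1 4 3; -1 3 -2)], sign=-1
I_A²/I_B² = (5/126)/(1/12) = 10/21

10/21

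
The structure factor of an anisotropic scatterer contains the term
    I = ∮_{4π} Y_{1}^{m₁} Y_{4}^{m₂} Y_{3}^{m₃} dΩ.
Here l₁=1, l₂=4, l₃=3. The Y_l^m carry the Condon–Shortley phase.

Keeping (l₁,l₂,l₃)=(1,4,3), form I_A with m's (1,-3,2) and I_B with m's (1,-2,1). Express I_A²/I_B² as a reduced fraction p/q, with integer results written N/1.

7/5

Same 1,4,3: normalisation and zero-m 3j drop out of the ratio.
A: Δ: 2! 0! 6! / 9! → 1/252; sum: t=0:+1/240 = 1/240; 3j²(1 4 3; 1 -3 2) = Δ·Π!·Σ² = 1/12  (sign -1)
B: Δ: 2! 0! 6! / 9! → 1/252; sum: t=0:+1/96 = 1/96; 3j²(1 4 3; 1 -2 1) = Δ·Π!·Σ² = 5/84  (sign +1)
I_A²/I_B² = (1/12)/(5/84) = 7/5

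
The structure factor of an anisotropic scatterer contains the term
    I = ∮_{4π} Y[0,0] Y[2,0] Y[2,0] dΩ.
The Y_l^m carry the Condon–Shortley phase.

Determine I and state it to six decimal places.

0.282095

Rules hold: Σm=0, L=4 even, 2≤2≤2.
N = 1·5·5 = 25
Δ = 0!·0!·4!/5! = 1/5
Racah Σ t=0..0: t=0:+1/4 = 1/4
⇒ 3j(0 2 2; 0 0 0)² = 1/5, sgn +1
(m-triple is (0,0,0) — same symbol as above.)
4πI² = N·(3j₀)²·(3jₘ)² = 1/1
I = +1·√(1/4π) = 0.28209479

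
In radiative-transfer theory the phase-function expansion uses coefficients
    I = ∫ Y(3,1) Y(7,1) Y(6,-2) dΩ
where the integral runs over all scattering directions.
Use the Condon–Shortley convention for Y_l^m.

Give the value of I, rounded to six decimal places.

0.062364

m-sum 0 ✓  L=16 even ✓  4≤6≤10 ✓
Π(2lᵢ+1) = 7×15×13 = 1365
triangle coeff Δ(3,7,6) = 1/2042040
Σ_t [1,3]: t=1:−1/207360 t=2:+1/57600 t=3:−1/207360 = 1/129600
(3j)²=168/12155 [(3 7 6; 0 0 0)], sign=+1
Σ_t [0,2]: t=0:+1/3870720 t=1:−1/181440 t=2:+1/138240 = 23/11612160
(3j)²=529/204204 [(3 7 6; 1 1 -2)], sign=+1
⇒ 4πI² = 22218/454597
I = (+1)√(22218/454597/(4π)) = 0.06236404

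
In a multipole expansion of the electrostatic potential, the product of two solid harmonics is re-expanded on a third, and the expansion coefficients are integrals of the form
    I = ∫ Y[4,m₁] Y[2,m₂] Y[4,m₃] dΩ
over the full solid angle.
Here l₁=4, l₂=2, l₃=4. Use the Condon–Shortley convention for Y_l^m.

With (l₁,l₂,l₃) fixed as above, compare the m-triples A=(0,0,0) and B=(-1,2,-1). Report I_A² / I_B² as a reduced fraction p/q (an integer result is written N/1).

2/3

Same 4,2,4: normalisation and zero-m 3j drop out of the ratio.
A: Δ: 2! 6! 2! / 11! → 1/13860; sum: t=0:+1/192 t=1:−1/36 t=2:+1/192 = -5/288; 3j²(4 2 4; 0 0 0) = Δ·Π!·Σ² = 20/693  (sign -1)
B: Δ: 2! 6! 2! / 11! → 1/13860; sum: t=2:+1/144 = 1/144; 3j²(4 2 4; -1 2 -1) = Δ·Π!·Σ² = 10/231  (sign -1)
I_A²/I_B² = (20/693)/(10/231) = 2/3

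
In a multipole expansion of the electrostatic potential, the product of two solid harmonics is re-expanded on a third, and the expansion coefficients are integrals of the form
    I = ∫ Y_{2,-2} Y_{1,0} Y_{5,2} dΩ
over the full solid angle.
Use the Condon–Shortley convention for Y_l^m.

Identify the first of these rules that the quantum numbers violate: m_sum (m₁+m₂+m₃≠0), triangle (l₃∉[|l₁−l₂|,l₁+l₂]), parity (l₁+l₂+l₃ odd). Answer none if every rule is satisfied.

triangle

azimuthal sum: -2 + 0 + 2 = 0  ✓
1 ≤ 5 ≤ 3 (triangle on l)  ✗
L = 2 + 1 + 5 = 8 (even)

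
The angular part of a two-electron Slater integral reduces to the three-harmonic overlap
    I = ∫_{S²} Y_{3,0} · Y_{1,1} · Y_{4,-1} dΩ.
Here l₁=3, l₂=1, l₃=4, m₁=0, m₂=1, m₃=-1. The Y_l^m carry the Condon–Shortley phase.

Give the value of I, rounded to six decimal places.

Checks pass: Σm=0; 8 even; l₃=4∈[2,4].
(2·3+1)(2·1+1)(2·4+1) = 189
Δ: 0! 6! 2! / 9! → 1/252
sum: t=0:+1/36 = 1/36
3j²(3 1 4; 0 0 0) = Δ·Π!·Σ² = 4/63  (sign +1)
sum: t=0:+1/72 = 1/72
3j²(3 1 4; 0 1 -1) = Δ·Π!·Σ² = 5/126  (sign -1)
combine: 4πI² = 189·4/63·5/126 = 10/21
take √, sign -1: I = -0.19466390

-0.194664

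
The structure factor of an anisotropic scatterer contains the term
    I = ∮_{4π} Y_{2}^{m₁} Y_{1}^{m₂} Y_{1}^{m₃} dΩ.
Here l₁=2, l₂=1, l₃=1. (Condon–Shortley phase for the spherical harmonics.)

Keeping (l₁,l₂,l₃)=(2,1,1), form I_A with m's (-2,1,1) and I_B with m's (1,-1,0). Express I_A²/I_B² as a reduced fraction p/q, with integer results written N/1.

2/1

Same 2,1,1: normalisation and zero-m 3j drop out of the ratio.
A: Δ: 2! 2! 0! / 5! → 1/30; sum: t=2:+1/4 = 1/4; 3j²(2 1 1; -2 1 1) = Δ·Π!·Σ² = 1/5  (sign +1)
B: Δ: 2! 2! 0! / 5! → 1/30; sum: t=0:+1/2 = 1/2; 3j²(2 1 1; 1 -1 0) = Δ·Π!·Σ² = 1/10  (sign -1)
I_A²/I_B² = (1/5)/(1/10) = 2/1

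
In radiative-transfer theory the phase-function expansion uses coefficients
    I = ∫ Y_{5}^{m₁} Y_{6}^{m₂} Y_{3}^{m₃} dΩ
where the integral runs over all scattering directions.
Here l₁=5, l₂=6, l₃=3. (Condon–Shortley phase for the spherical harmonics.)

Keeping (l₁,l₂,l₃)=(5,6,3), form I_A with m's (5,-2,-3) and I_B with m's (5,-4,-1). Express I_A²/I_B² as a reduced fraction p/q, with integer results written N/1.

1/18

Shared (l₁,l₂,l₃)=(5,6,3): N and (l;000)² cancel in I_A²/I_B².
A: Δ = 8!·2!·4!/15! = 1/675675; Racah Σ t=0..0: t=0:+1/1935360 = 1/1935360; ⇒ 3j(5 6 3; 5 -2 -3)² = 1/1001, sgn +1
B: Δ = 8!·2!·4!/15! = 1/675675; Racah Σ t=0..0: t=0:+1/322560 = 1/322560; ⇒ 3j(5 6 3; 5 -4 -1)² = 18/1001, sgn +1
I_A²/I_B² = (1/1001)/(18/1001) = 1/18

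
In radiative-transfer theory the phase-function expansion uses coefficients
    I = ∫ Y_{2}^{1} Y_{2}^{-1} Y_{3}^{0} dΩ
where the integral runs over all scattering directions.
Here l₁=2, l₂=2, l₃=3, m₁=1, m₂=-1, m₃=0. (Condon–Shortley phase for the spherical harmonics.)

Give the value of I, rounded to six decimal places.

l₁+l₂+l₃=7 is odd: 3j(l;000)=0 ⇒ I=0

0.000000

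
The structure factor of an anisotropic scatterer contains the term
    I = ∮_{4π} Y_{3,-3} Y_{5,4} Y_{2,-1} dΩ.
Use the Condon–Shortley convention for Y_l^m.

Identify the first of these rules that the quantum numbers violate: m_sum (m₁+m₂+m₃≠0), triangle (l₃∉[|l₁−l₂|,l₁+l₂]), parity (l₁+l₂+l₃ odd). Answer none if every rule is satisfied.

none

Σmᵢ = 0  ✓
l₃∈[|l₁−l₂|,l₁+l₂]=[2,8], have l₃=2  ✓
Σlᵢ = 10 ⇒ even  ✓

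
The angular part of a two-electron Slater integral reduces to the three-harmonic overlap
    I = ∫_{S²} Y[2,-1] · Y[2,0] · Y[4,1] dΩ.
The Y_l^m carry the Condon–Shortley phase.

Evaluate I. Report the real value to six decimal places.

-0.220728

Rules hold: Σm=0, L=8 even, 0≤4≤4.
N = 5·5·9 = 225
Δ = 0!·4!·4!/9! = 1/630
Racah Σ t=0..0: t=0:+1/16 = 1/16
⇒ 3j(2 2 4; 0 0 0)² = 2/35, sgn +1
Racah Σ t=0..0: t=0:+1/24 = 1/24
⇒ 3j(2 2 4; -1 0 1)² = 1/21, sgn -1
4πI² = N·(3j₀)²·(3jₘ)² = 30/49
I = -1·√(0.612245/4π) = -0.22072812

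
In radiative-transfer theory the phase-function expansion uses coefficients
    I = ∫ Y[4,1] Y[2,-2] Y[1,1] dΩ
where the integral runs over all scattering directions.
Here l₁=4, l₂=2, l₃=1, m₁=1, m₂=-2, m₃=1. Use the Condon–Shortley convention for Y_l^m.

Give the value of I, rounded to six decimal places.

|4−2|≤1≤4+2 violated ⇒ I = 0

0.000000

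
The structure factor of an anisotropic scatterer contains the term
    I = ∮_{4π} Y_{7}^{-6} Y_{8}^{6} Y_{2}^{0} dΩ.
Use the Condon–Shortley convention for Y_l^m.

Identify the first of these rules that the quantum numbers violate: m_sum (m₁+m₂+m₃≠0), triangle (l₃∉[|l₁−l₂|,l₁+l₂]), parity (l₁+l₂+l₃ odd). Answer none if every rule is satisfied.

azimuthal sum: -6 + 6 + 0 = 0  ✓
1 ≤ 2 ≤ 15 (triangle on l)  ✓
L = 7 + 8 + 2 = 17 (odd)  ✗

parity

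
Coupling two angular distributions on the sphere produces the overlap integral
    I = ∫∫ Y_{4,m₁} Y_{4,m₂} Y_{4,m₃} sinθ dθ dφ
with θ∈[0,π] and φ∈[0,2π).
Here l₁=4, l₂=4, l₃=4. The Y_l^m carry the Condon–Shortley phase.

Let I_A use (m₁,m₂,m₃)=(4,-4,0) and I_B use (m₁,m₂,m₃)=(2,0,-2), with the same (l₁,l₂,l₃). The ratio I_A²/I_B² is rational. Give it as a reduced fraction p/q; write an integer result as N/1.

Shared (l₁,l₂,l₃)=(4,4,4): N and (l;000)² cancel in I_A²/I_B².
A: Δ = 4!·4!·4!/13! = 1/450450; Racah Σ t=0..0: t=0:+1/13824 = 1/13824; ⇒ 3j(4 4 4; 4 -4 0)² = 14/1287, sgn +1
B: Δ = 4!·4!·4!/13! = 1/450450; Racah Σ t=0..2: t=0:+1/2304 t=1:−1/216 t=2:+1/384 = -11/6912; ⇒ 3j(4 4 4; 2 0 -2)² = 11/1638, sgn -1
I_A²/I_B² = (14/1287)/(11/1638) = 196/121

196/121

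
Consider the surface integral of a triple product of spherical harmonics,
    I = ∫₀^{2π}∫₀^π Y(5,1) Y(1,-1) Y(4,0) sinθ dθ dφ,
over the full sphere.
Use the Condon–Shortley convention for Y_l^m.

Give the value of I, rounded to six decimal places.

Checks pass: Σm=0; 10 even; l₃=4∈[4,6].
(2·5+1)(2·1+1)(2·4+1) = 297
Δ: 2! 8! 0! / 11! → 1/495
sum: t=1:−1/576 = -1/576
3j²(5 1 4; 0 0 0) = Δ·Π!·Σ² = 5/99  (sign -1)
sum: t=0:+1/1152 = 1/1152
3j²(5 1 4; 1 -1 0) = Δ·Π!·Σ² = 1/33  (sign +1)
combine: 4πI² = 297·5/99·1/33 = 5/11
take √, sign -1: I = -0.19018827

-0.190188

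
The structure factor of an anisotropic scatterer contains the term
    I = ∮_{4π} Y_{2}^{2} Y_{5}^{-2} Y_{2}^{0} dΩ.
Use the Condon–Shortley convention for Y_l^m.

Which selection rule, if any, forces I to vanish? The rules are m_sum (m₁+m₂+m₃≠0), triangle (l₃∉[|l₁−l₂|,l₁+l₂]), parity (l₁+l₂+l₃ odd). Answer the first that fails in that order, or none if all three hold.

triangle

azimuthal sum: 2 − 2 + 0 = 0  ✓
3 ≤ 2 ≤ 7 (triangle on l)  ✗
L = 2 + 5 + 2 = 9 (odd)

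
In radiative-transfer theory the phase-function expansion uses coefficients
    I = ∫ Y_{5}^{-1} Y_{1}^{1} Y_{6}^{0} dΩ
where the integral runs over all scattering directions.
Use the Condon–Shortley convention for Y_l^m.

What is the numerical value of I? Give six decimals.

Checks pass: Σm=0; 12 even; l₃=6∈[4,6].
(2·5+1)(2·1+1)(2·6+1) = 429
Δ: 0! 10! 2! / 13! → 1/858
sum: t=0:+1/14400 = 1/14400
3j²(5 1 6; 0 0 0) = Δ·Π!·Σ² = 6/143  (sign +1)
sum: t=0:+1/34560 = 1/34560
3j²(5 1 6; -1 1 0) = Δ·Π!·Σ² = 5/286  (sign +1)
combine: 4πI² = 429·6/143·5/286 = 45/143
take √, sign +1: I = 0.15824621

0.158246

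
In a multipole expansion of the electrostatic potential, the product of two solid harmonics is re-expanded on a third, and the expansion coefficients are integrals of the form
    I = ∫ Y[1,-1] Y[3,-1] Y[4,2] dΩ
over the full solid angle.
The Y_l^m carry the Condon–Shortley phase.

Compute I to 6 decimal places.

0.238414

m-sum 0 ✓  L=8 even ✓  2≤4≤4 ✓
Π(2lᵢ+1) = 3×7×9 = 189
triangle coeff Δ(1,3,4) = 1/252
Σ_t [0,0]: t=0:+1/36 = 1/36
(3j)²=4/63 [(1 3 4; 0 0 0)], sign=+1
Σ_t [0,0]: t=0:+1/96 = 1/96
(3j)²=5/84 [(1 3 4; -1 -1 2)], sign=+1
⇒ 4πI² = 5/7
I = (+1)√(5/7/(4π)) = 0.23841361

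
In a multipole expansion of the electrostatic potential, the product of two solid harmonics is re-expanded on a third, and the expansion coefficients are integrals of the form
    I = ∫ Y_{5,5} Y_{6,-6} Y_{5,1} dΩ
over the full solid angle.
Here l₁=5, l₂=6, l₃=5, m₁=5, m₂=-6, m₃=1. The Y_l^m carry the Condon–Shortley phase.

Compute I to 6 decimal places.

0.096539

Rules hold: Σm=0, L=16 even, 1≤5≤11.
N = 11·13·11 = 1573
Δ = 6!·4!·6!/17! = 1/28588560
Racah Σ t=1..5: t=1:−1/345600 t=2:+1/13824 t=3:−1/5184 t=4:+1/13824 t=5:−1/345600 = -7/129600
⇒ 3j(5 6 5; 0 0 0)² = 80/7293, sgn +1
Racah Σ t=0..0: t=0:+1/12441600 = 1/12441600
⇒ 3j(5 6 5; 5 -6 1)² = 3/442, sgn +1
4πI² = N·(3j₀)²·(3jₘ)² = 440/3757
I = +1·√(0.117115/4π) = 0.09653856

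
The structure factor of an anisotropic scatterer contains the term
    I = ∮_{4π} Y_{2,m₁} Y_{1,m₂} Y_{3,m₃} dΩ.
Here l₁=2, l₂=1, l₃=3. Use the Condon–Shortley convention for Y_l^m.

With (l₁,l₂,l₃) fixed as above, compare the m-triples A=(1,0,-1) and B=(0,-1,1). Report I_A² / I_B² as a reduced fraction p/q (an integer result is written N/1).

Shared (l₁,l₂,l₃)=(2,1,3): N and (l;000)² cancel in I_A²/I_B².
A: Δ = 0!·4!·2!/7! = 1/105; Racah Σ t=0..0: t=0:+1/6 = 1/6; ⇒ 3j(2 1 3; 1 0 -1)² = 8/105, sgn +1
B: Δ = 0!·4!·2!/7! = 1/105; Racah Σ t=0..0: t=0:+1/8 = 1/8; ⇒ 3j(2 1 3; 0 -1 1)² = 2/35, sgn +1
I_A²/I_B² = (8/105)/(2/35) = 4/3

4/3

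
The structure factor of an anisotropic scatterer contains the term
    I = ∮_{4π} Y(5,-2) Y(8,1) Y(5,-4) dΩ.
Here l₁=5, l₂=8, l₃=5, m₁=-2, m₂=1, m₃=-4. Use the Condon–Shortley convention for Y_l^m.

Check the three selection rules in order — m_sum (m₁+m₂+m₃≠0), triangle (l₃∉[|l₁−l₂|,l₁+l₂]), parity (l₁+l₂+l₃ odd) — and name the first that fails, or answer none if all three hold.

azimuthal sum: -2 + 1 − 4 = -5  ✗
3 ≤ 5 ≤ 13 (triangle on l)
L = 5 + 8 + 5 = 18 (even)

m_sum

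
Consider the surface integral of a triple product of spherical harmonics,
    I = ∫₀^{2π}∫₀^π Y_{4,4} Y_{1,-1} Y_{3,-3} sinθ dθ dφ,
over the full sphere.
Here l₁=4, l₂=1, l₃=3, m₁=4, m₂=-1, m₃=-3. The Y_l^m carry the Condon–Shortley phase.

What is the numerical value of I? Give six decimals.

0.325735

m-sum 0 ✓  L=8 even ✓  3≤3≤5 ✓
Π(2lᵢ+1) = 9×3×7 = 189
triangle coeff Δ(4,1,3) = 1/252
Σ_t [1,1]: t=1:−1/36 = -1/36
(3j)²=4/63 [(4 1 3; 0 0 0)], sign=+1
Σ_t [0,0]: t=0:+1/1440 = 1/1440
(3j)²=1/9 [(4 1 3; 4 -1 -3)], sign=+1
⇒ 4πI² = 4/3
I = (+1)√(4/3/(4π)) = 0.32573501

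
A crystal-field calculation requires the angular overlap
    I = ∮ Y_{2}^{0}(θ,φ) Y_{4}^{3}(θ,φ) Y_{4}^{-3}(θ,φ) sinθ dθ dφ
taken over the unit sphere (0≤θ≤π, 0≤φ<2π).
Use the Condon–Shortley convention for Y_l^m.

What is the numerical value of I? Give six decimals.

0.057344

Rules hold: Σm=0, L=10 even, 2≤4≤6.
N = 5·9·9 = 405
Δ = 2!·2!·6!/11! = 1/13860
Racah Σ t=0..2: t=0:+1/192 t=1:−1/36 t=2:+1/192 = -5/288
⇒ 3j(2 4 4; 0 0 0)² = 20/693, sgn -1
Racah Σ t=1..2: t=1:−1/720 t=2:+1/480 = 1/1440
⇒ 3j(2 4 4; 0 3 -3)² = 7/1980, sgn -1
4πI² = N·(3j₀)²·(3jₘ)² = 5/121
I = +1·√(0.0413223/4π) = 0.05734392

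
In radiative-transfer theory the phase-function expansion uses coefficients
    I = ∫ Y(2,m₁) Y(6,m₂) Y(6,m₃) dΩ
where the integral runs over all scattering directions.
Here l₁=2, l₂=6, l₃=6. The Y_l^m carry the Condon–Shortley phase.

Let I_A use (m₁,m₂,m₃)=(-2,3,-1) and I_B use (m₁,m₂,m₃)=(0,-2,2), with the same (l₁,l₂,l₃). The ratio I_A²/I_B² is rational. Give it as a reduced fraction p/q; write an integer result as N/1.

Same 2,6,6: normalisation and zero-m 3j drop out of the ratio.
A: Δ: 2! 2! 10! / 15! → 1/90090; sum: t=2:+1/120960 = 1/120960; 3j²(2 6 6; -2 3 -1) = Δ·Π!·Σ² = 24/1001  (sign -1)
B: Δ: 2! 2! 10! / 15! → 1/90090; sum: t=0:+1/69120 t=1:−1/30240 t=2:+1/322560 = -1/64512; 3j²(2 6 6; 0 -2 2) = Δ·Π!·Σ² = 10/1001  (sign -1)
I_A²/I_B² = (24/1001)/(10/1001) = 12/5

12/5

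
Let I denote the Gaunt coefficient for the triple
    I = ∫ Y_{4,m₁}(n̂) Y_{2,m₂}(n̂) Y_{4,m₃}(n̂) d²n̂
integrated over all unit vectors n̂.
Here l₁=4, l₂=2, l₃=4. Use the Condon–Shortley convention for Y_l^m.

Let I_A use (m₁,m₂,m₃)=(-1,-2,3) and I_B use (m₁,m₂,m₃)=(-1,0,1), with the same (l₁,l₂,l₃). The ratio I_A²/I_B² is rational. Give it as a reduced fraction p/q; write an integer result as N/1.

378/289

Same 4,2,4: normalisation and zero-m 3j drop out of the ratio.
A: Δ: 2! 6! 2! / 11! → 1/13860; sum: t=0:+1/480 = 1/480; 3j²(4 2 4; -1 -2 3) = Δ·Π!·Σ² = 3/110  (sign -1)
B: Δ: 2! 6! 2! / 11! → 1/13860; sum: t=0:+1/480 t=1:−1/48 t=2:+1/144 = -17/1440; 3j²(4 2 4; -1 0 1) = Δ·Π!·Σ² = 289/13860  (sign +1)
I_A²/I_B² = (3/110)/(289/13860) = 378/289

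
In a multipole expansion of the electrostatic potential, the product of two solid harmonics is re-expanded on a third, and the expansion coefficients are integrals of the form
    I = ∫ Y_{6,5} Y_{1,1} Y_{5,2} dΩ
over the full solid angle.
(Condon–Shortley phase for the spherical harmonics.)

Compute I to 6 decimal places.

0.000000

Σmᵢ = 8 ≠ 0, so the φ-integral vanishes; I = 0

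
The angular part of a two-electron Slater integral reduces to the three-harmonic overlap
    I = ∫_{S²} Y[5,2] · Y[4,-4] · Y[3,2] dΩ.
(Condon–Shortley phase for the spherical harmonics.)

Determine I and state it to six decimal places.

-0.109480

Rules hold: Σm=0, L=12 even, 1≤3≤9.
N = 11·9·7 = 693
Δ = 6!·4!·2!/13! = 1/180180
Racah Σ t=2..4: t=2:+1/576 t=3:−1/144 t=4:+1/576 = -1/288
⇒ 3j(5 4 3; 0 0 0)² = 20/1001, sgn +1
Racah Σ t=0..0: t=0:+1/8640 = 1/8640
⇒ 3j(5 4 3; 2 -4 2)² = 14/1287, sgn -1
4πI² = N·(3j₀)²·(3jₘ)² = 280/1859
I = -1·√(0.150619/4π) = -0.10947990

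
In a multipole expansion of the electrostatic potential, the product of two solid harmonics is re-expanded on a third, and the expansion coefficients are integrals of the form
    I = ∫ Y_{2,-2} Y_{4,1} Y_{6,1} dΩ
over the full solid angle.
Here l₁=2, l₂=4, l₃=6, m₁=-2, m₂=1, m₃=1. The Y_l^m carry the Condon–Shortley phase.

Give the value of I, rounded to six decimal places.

Rules hold: Σm=0, L=12 even, 2≤6≤6.
N = 5·9·13 = 585
Δ = 0!·4!·8!/13! = 1/6435
Racah Σ t=0..0: t=0:+1/2304 = 1/2304
⇒ 3j(2 4 6; 0 0 0)² = 5/143, sgn +1
Racah Σ t=0..0: t=0:+1/17280 = 1/17280
⇒ 3j(2 4 6; -2 1 1)² = 7/1287, sgn -1
4πI² = N·(3j₀)²·(3jₘ)² = 175/1573
I = -1·√(0.111252/4π) = -0.09409136

-0.094091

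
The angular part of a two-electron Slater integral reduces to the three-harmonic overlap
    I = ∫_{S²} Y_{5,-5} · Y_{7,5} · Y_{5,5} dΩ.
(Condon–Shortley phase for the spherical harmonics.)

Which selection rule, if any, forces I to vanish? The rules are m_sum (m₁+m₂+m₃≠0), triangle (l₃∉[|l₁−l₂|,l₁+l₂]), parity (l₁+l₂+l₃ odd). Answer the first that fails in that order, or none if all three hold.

Σmᵢ = 5  ✗
l₃∈[|l₁−l₂|,l₁+l₂]=[2,12], have l₃=5
Σlᵢ = 17 ⇒ odd

m_sum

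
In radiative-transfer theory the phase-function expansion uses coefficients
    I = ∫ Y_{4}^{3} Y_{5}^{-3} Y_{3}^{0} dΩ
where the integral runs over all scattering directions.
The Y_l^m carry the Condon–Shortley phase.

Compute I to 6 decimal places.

0.103862

Checks pass: Σm=0; 12 even; l₃=3∈[1,9].
(2·4+1)(2·5+1)(2·3+1) = 693
Δ: 6! 2! 4! / 13! → 1/180180
sum: t=2:+1/576 t=3:−1/144 t=4:+1/576 = -1/288
3j²(4 5 3; 0 0 0) = Δ·Π!·Σ² = 20/1001  (sign +1)
sum: t=0:+1/2880 t=1:−1/1440 = -1/2880
3j²(4 5 3; 3 -3 0) = Δ·Π!·Σ² = 7/715  (sign +1)
combine: 4πI² = 693·20/1001·7/715 = 252/1859
take √, sign +1: I = 0.10386175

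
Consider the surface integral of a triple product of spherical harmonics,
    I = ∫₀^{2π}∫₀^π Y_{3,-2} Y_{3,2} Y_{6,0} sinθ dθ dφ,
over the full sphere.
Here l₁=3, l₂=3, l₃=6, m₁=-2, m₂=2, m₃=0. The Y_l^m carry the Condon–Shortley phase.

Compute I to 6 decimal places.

Checks pass: Σm=0; 12 even; l₃=6∈[0,6].
(2·3+1)(2·3+1)(2·6+1) = 637
Δ: 0! 6! 6! / 13! → 1/12012
sum: t=0:+1/1296 = 1/1296
3j²(3 3 6; 0 0 0) = Δ·Π!·Σ² = 100/3003  (sign +1)
sum: t=0:+1/14400 = 1/14400
3j²(3 3 6; -2 2 0) = Δ·Π!·Σ² = 3/1001  (sign +1)
combine: 4πI² = 637·100/3003·3/1001 = 100/1573
take √, sign +1: I = 0.07112638

0.071126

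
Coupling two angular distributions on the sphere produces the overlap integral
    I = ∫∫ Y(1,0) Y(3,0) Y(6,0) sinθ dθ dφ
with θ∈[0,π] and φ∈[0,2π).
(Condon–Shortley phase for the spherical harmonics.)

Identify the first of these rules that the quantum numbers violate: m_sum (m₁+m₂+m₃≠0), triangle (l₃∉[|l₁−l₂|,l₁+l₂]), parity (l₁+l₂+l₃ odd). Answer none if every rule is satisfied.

azimuthal sum: 0 + 0 + 0 = 0  ✓
2 ≤ 6 ≤ 4 (triangle on l)  ✗
L = 1 + 3 + 6 = 10 (even)

triangle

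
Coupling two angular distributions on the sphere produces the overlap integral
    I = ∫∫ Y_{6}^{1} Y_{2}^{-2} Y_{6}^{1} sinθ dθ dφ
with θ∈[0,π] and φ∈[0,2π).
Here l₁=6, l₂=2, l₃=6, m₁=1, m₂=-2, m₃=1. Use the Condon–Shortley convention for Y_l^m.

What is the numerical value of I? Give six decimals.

Checks pass: Σm=0; 14 even; l₃=6∈[4,8].
(2·6+1)(2·2+1)(2·6+1) = 845
Δ: 2! 10! 2! / 15! → 1/90090
sum: t=0:+1/69120 t=1:−1/14400 t=2:+1/69120 = -7/172800
3j²(6 2 6; 0 0 0) = Δ·Π!·Σ² = 14/715  (sign -1)
sum: t=0:+1/57600 = 1/57600
3j²(6 2 6; 1 -2 1) = Δ·Π!·Σ² = 21/715  (sign -1)
combine: 4πI² = 845·14/715·21/715 = 294/605
take √, sign +1: I = 0.19664868

0.196649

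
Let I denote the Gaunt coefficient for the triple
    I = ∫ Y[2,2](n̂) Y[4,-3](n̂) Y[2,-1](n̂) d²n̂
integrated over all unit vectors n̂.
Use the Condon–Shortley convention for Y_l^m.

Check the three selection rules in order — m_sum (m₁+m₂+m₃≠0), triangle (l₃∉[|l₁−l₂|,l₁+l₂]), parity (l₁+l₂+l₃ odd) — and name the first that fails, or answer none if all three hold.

m_sum

azimuthal sum: 2 − 3 − 1 = -2  ✗
2 ≤ 2 ≤ 6 (triangle on l)
L = 2 + 4 + 2 = 8 (even)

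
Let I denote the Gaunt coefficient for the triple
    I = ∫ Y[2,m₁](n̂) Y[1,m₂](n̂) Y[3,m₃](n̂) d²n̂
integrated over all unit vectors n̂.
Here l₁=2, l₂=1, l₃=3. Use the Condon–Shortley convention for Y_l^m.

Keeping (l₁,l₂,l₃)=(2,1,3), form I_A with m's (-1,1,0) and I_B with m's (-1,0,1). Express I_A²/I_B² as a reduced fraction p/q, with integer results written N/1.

3/8

Shared (l₁,l₂,l₃)=(2,1,3): N and (l;000)² cancel in I_A²/I_B².
A: Δ = 0!·4!·2!/7! = 1/105; Racah Σ t=0..0: t=0:+1/12 = 1/12; ⇒ 3j(2 1 3; -1 1 0)² = 1/35, sgn -1
B: Δ = 0!·4!·2!/7! = 1/105; Racah Σ t=0..0: t=0:+1/6 = 1/6; ⇒ 3j(2 1 3; -1 0 1)² = 8/105, sgn +1
I_A²/I_B² = (1/35)/(8/105) = 3/8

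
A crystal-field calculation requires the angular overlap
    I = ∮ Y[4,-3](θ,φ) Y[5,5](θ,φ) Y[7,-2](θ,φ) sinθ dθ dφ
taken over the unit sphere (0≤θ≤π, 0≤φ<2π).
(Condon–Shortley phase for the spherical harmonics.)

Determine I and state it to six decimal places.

m-sum 0 ✓  L=16 even ✓  1≤7≤9 ✓
Π(2lᵢ+1) = 9×11×15 = 1485
triangle coeff Δ(4,5,7) = 1/6126120
Σ_t [0,2]: t=0:+1/69120 t=1:−1/20736 t=2:+1/69120 = -1/51840
(3j)²=280/21879 [(4 5 7; 0 0 0)], sign=+1
Σ_t [2,2]: t=2:+1/9676800 = 1/9676800
(3j)²=27/19448 [(4 5 7; -3 5 -2)], sign=-1
⇒ 4πI² = 14175/537251
I = (-1)√(14175/537251/(4π)) = -0.04582136

-0.045821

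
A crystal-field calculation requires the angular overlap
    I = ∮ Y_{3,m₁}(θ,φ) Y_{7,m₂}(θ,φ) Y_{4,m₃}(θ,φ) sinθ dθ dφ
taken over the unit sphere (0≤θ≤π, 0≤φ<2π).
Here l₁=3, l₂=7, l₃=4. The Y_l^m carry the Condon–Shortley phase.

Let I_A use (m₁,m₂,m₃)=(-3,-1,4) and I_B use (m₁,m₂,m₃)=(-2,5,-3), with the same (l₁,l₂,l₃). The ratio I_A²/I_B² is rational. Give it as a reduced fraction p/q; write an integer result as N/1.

1/1584

Shared (l₁,l₂,l₃)=(3,7,4): N and (l;000)² cancel in I_A²/I_B².
A: Δ = 6!·0!·8!/15! = 1/45045; Racah Σ t=6..6: t=6:+1/29030400 = 1/29030400; ⇒ 3j(3 7 4; -3 -1 4)² = 1/45045, sgn +1
B: Δ = 6!·0!·8!/15! = 1/45045; Racah Σ t=5..5: t=5:−1/604800 = -1/604800; ⇒ 3j(3 7 4; -2 5 -3)² = 16/455, sgn +1
I_A²/I_B² = (1/45045)/(16/455) = 1/1584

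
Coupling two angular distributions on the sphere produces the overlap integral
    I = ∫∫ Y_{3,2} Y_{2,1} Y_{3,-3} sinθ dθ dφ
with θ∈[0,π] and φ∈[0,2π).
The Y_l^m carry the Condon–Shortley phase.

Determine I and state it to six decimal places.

-0.210261

Checks pass: Σm=0; 8 even; l₃=3∈[1,5].
(2·3+1)(2·2+1)(2·3+1) = 245
Δ: 2! 4! 2! / 9! → 1/3780
sum: t=0:+1/24 t=1:−1/4 t=2:+1/24 = -1/6
3j²(3 2 3; 0 0 0) = Δ·Π!·Σ² = 4/105  (sign +1)
sum: t=1:−1/48 = -1/48
3j²(3 2 3; 2 1 -3) = Δ·Π!·Σ² = 5/84  (sign -1)
combine: 4πI² = 245·4/105·5/84 = 5/9
take √, sign -1: I = -0.21026104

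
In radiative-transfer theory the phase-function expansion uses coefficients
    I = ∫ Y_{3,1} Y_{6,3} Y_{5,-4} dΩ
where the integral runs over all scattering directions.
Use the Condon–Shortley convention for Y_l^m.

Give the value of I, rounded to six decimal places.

0.176531

Rules hold: Σm=0, L=14 even, 3≤5≤9.
N = 7·13·11 = 1001
Δ = 4!·2!·8!/15! = 1/675675
Racah Σ t=1..3: t=1:−1/8640 t=2:+1/2304 t=3:−1/8640 = 7/34560
⇒ 3j(3 6 5; 0 0 0)² = 7/429, sgn -1
Racah Σ t=1..2: t=1:−1/241920 t=2:+1/40320 = 1/48384
⇒ 3j(3 6 5; 1 3 -4)² = 24/1001, sgn -1
4πI² = N·(3j₀)²·(3jₘ)² = 56/143
I = +1·√(0.391608/4π) = 0.17653103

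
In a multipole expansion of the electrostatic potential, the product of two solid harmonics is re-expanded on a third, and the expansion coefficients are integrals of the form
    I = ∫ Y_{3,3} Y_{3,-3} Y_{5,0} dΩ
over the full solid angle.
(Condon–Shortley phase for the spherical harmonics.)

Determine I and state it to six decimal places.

Σlᵢ=11 odd — θ-integrand is odd under cosθ→−cosθ; I=0

0.000000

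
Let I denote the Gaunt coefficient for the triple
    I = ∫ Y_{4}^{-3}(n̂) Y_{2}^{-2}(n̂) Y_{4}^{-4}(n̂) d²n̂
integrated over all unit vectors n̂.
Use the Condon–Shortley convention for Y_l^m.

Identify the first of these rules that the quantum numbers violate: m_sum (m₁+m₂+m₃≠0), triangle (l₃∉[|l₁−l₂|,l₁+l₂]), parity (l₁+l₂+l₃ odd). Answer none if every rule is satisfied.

Σmᵢ = -9  ✗
l₃∈[|l₁−l₂|,l₁+l₂]=[2,6], have l₃=4
Σlᵢ = 10 ⇒ even

m_sum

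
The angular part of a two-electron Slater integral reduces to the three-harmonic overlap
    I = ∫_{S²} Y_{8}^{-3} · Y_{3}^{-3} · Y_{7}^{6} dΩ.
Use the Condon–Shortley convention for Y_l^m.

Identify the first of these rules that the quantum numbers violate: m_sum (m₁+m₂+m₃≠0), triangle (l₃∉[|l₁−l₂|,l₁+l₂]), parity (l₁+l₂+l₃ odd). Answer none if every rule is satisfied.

none

Σmᵢ = 0  ✓
l₃∈[|l₁−l₂|,l₁+l₂]=[5,11], have l₃=7  ✓
Σlᵢ = 18 ⇒ even  ✓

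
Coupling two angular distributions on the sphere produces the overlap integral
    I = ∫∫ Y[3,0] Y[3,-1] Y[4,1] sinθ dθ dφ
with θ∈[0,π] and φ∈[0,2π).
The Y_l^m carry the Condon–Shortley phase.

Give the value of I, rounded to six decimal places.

-0.099323

Rules hold: Σm=0, L=10 even, 0≤4≤6.
N = 7·7·9 = 441
Δ = 2!·4!·4!/11! = 1/34650
Racah Σ t=0..2: t=0:+1/72 t=1:−1/16 t=2:+1/72 = -5/144
⇒ 3j(3 3 4; 0 0 0)² = 2/77, sgn -1
Racah Σ t=0..2: t=0:+1/48 t=1:−1/24 t=2:+1/288 = -5/288
⇒ 3j(3 3 4; 0 -1 1)² = 5/462, sgn +1
4πI² = N·(3j₀)²·(3jₘ)² = 15/121
I = -1·√(0.123967/4π) = -0.09932258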